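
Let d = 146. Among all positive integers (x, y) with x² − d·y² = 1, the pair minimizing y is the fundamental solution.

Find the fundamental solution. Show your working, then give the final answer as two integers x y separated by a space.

√146 → a₀=12, period (12,24); ℓ=2 even so k=1
k=0  a_k=12  p_k/q_k = 12/1
k=1  a_k=12  p_k/q_k = 145/12
(x₁, y₁) = (145, 12);  145² − 146·12² = 1 ✓

145 12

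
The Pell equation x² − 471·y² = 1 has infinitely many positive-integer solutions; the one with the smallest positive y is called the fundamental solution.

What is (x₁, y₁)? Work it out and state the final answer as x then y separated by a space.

7838695 361188

[21; 1,2,2,1,3,…,2,1,42] for √471; ℓ=14 ⇒ convergent index 13
k=0  a_k=21  p_k/q_k = 21/1
k=1  a_k=1  p_k/q_k = 22/1
k=2  a_k=2  p_k/q_k = 65/3
k=3  a_k=2  p_k/q_k = 152/7
k=4  a_k=1  p_k/q_k = 217/10
k=5  a_k=3  p_k/q_k = 803/37
…
k=7  a_k=14  p_k/q_k = 48809/2249
k=8  a_k=4  p_k/q_k = 198665/9154
k=9  a_k=3  p_k/q_k = 644804/29711
k=10  a_k=1  p_k/q_k = 843469/38865
k=11  a_k=2  p_k/q_k = 2331742/107441
k=12  a_k=2  p_k/q_k = 5506953/253747
k=13  a_k=1  p_k/q_k = 7838695/361188
(x₁, y₁) = (7838695, 361188);  7838695² − 471·361188² = 1 ✓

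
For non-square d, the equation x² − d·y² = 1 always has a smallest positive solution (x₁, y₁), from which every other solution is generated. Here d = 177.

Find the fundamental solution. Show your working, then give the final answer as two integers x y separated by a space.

62423 4692

[13; 3,3,2,8,2,3,3,26] for √177; ℓ=8 ⇒ convergent index 7
k=0  a_k=13  p_k/q_k = 13/1
…
k=2  a_k=3  p_k/q_k = 133/10
k=3  a_k=2  p_k/q_k = 306/23
…
k=5  a_k=2  p_k/q_k = 5468/411
k=6  a_k=3  p_k/q_k = 18985/1427
k=7  a_k=3  p_k/q_k = 62423/4692
fundamental: x₁=62423, y₁=4692  (since 3896630929 − 177·22014864 = 1)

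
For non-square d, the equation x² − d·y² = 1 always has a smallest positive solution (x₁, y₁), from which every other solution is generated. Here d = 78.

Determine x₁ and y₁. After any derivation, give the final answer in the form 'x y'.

√78 = [8; 1,4,1,16, …], period ℓ=4 (even) → k=3
i=0: a=8 ⇒ p=8, q=1
…
i=2: a=4 ⇒ p=44, q=5
i=3: a=1 ⇒ p=53, q=6
→ (53, 6).  Check: 53²=2809, 78·6²=2808, difference 1.

53 6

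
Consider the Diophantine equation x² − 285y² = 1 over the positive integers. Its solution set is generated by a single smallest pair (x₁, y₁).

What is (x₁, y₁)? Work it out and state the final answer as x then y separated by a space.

d=285: √d = [16; 1,7,2,7,1,32] (ℓ=6, even), read p_5/q_5
k=0  a_k=16  p_k/q_k = 16/1
k=1  a_k=1  p_k/q_k = 17/1
…
k=4  a_k=7  p_k/q_k = 2144/127
k=5  a_k=1  p_k/q_k = 2431/144
fundamental: x₁=2431, y₁=144  (since 5909761 − 285·20736 = 1)

2431 144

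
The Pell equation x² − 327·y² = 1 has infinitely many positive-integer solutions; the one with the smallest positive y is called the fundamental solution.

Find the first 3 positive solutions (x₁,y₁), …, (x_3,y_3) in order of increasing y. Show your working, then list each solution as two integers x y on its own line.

√327 → a₀=18, period (12,36); ℓ=2 even so k=1
step 0: (18, 1)  from 18·(1,0) + (0,1)
step 1: (217, 12)  from 12·(18,1) + (1,0)
(x₁, y₁) = (217, 12);  217² − 327·12² = 1 ✓
(217+12√327)^2 = 94177 + 5208√327
(217+12√327)^3 = 40872601 + 2260260√327

217 12
94177 5208
40872601 2260260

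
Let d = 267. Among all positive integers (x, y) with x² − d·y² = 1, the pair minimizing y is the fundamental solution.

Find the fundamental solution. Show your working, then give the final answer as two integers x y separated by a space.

√267 → a₀=16, period (2,1,15,1,2,32); ℓ=6 even so k=5
k=0  a_k=16  p_k/q_k = 16/1
k=1  a_k=2  p_k/q_k = 33/2
k=2  a_k=1  p_k/q_k = 49/3
k=3  a_k=15  p_k/q_k = 768/47
k=4  a_k=1  p_k/q_k = 817/50
k=5  a_k=2  p_k/q_k = 2402/147
(x₁, y₁) = (2402, 147);  2402² − 267·147² = 1 ✓

2402 147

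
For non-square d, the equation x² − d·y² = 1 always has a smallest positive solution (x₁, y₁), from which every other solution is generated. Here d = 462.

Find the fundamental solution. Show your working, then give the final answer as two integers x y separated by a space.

43 2

√462 = [21; 2,42, …], period ℓ=2 (even) → k=1
step 0: (21, 1)  from 21·(1,0) + (0,1)
step 1: (43, 2)  from 2·(21,1) + (1,0)
→ (43, 2).  Check: 43²=1849, 462·2²=1848, difference 1.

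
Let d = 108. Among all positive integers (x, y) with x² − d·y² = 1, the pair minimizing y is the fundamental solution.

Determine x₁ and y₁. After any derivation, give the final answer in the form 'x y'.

1351 130

d=108: √d = [10; 2,1,1,4,1,1,2,20] (ℓ=8, even), read p_7/q_7
i=0: a=10 ⇒ p=10, q=1
i=1: a=2 ⇒ p=21, q=2
i=2: a=1 ⇒ p=31, q=3
…
i=4: a=4 ⇒ p=239, q=23
i=5: a=1 ⇒ p=291, q=28
i=6: a=1 ⇒ p=530, q=51
i=7: a=2 ⇒ p=1351, q=130
fundamental: x₁=1351, y₁=130  (since 1825201 − 108·16900 = 1)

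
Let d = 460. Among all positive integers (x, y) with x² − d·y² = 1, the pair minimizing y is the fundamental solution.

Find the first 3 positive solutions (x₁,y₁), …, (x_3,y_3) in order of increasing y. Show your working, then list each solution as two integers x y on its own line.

2535751 118230
12860066268001 599603681460
65219851798297071751 3040891269731634690

d=460: √d = [21; 2,4,3,1,2,10,2,1,3,4,2,42] (ℓ=12, even), read p_11/q_11
a_0=21:  p_0=21·1+0=21,  q_0=21·0+1=1
…
a_2=4:  p_2=4·43+21=193,  q_2=4·2+1=9
a_3=3:  p_3=3·193+43=622,  q_3=3·9+2=29
…
a_5=2:  p_5=2·815+622=2252,  q_5=2·38+29=105
a_6=10:  p_6=10·2252+815=23335,  q_6=10·105+38=1088
…
a_8=1:  p_8=1·48922+23335=72257,  q_8=1·2281+1088=3369
…
a_10=4:  p_10=4·265693+72257=1135029,  q_10=4·12388+3369=52921
a_11=2:  p_11=2·1135029+265693=2535751,  q_11=2·52921+12388=118230
fundamental: x₁=2535751, y₁=118230  (since 6430033134001 − 460·13978332900 = 1)
(2535751+118230√460)^2 = 12860066268001 + 599603681460√460
(2535751+118230√460)^3 = 65219851798297071751 + 3040891269731634690√460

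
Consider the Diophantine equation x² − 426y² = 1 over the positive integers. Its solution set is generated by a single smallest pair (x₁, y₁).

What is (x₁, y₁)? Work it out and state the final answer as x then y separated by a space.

88751 4300

[20; 1,1,1,3,2,6,2,3,1,1,1,40] for √426; ℓ=12 ⇒ convergent index 11
step 0: (20, 1)  from 20·(1,0) + (0,1)
…
step 3: (62, 3)  from 1·(41,2) + (21,1)
…
step 5: (516, 25)  from 2·(227,11) + (62,3)
…
step 10: (56780, 2751)  from 1·(31971,1549) + (24809,1202)
step 11: (88751, 4300)  from 1·(56780,2751) + (31971,1549)
(x₁, y₁) = (88751, 4300);  88751² − 426·4300² = 1 ✓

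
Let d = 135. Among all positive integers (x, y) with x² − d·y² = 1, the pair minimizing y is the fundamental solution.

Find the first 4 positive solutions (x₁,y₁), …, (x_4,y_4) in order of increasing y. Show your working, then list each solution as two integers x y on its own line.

244 21
119071 10248
58106404 5001003
28355806081 2440479216

√135 = [11; 1,1,1,1,1,1,1,22, …], period ℓ=8 (even) → k=7
step 0: (11, 1)  from 11·(1,0) + (0,1)
step 1: (12, 1)  from 1·(11,1) + (1,0)
step 2: (23, 2)  from 1·(12,1) + (11,1)
…
step 4: (58, 5)  from 1·(35,3) + (23,2)
step 5: (93, 8)  from 1·(58,5) + (35,3)
step 6: (151, 13)  from 1·(93,8) + (58,5)
step 7: (244, 21)  from 1·(151,13) + (93,8)
(x₁, y₁) = (244, 21);  244² − 135·21² = 1 ✓
(244+21√135)^2 = 119071 + 10248√135
(244+21√135)^3 = 58106404 + 5001003√135
(244+21√135)^4 = 28355806081 + 2440479216√135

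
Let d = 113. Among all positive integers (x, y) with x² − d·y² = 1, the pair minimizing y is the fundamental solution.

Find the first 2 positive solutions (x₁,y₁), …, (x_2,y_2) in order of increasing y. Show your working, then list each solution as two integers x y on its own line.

√113 → a₀=10, period (1,1,1,2,2,1,1,1,20); ℓ=9 odd so k=17
i=0: a=10 ⇒ p=10, q=1
i=1: a=1 ⇒ p=11, q=1
…
i=3: a=1 ⇒ p=32, q=3
…
i=6: a=1 ⇒ p=287, q=27
…
i=11: a=1 ⇒ p=32794, q=3085
…
i=14: a=2 ⇒ p=313483, q=29490
…
i=16: a=1 ⇒ p=758918, q=71393
i=17: a=1 ⇒ p=1204353, q=113296
(x₁, y₁) = (1204353, 113296);  1204353² − 113·113296² = 1 ✓
n=2: (1204353,113296)∘(1204353,113296) = (1204353·1204353+113·113296·113296, 1204353·113296+113296·1204353) = (2900932297217,272896754976)

1204353 113296
2900932297217 272896754976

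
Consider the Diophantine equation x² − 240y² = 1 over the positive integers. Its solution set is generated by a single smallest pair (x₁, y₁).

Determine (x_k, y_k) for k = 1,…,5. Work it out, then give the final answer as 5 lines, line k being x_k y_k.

31 2
1921 124
119071 7686
7380481 476408
457470751 29529610

√240 = [15; 2,30, …], period ℓ=2 (even) → k=1
a_0=15:  p_0=15·1+0=15,  q_0=15·0+1=1
a_1=2:  p_1=2·15+1=31,  q_1=2·1+0=2
fundamental: x₁=31, y₁=2  (since 961 − 240·4 = 1)
n=2: (31,2)∘(31,2) = (31·31+240·2·2, 31·2+2·31) = (1921,124)
n=3: (1921,124)∘(31,2) = (31·1921+240·2·124, 31·124+2·1921) = (119071,7686)
n=4: (119071,7686)∘(31,2) = (31·119071+240·2·7686, 31·7686+2·119071) = (7380481,476408)
n=5: (7380481,476408)∘(31,2) = (31·7380481+240·2·476408, 31·476408+2·7380481) = (457470751,29529610)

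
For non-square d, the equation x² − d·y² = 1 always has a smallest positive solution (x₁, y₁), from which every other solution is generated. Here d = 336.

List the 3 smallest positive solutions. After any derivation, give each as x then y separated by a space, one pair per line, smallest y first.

√336 → a₀=18, period (3,36); ℓ=2 even so k=1
k=0  a_k=18  p_k/q_k = 18/1
k=1  a_k=3  p_k/q_k = 55/3
(x₁, y₁) = (55, 3);  55² − 336·3² = 1 ✓
k=2:  x_2 = 55·55+336·3·3 = 6049,  y_2 = 55·3+3·55 = 330
k=3:  x_3 = 55·6049+336·3·330 = 665335,  y_3 = 55·330+3·6049 = 36297

55 3
6049 330
665335 36297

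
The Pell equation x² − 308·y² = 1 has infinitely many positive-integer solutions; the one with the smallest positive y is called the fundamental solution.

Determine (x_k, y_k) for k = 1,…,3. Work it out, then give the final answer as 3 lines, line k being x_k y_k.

351 20
246401 14040
172973151 9856060

d=308: √d = [17; 1,1,4,1,1,34] (ℓ=6, even), read p_5/q_5
i=0: a=17 ⇒ p=17, q=1
i=1: a=1 ⇒ p=18, q=1
…
i=3: a=4 ⇒ p=158, q=9
i=4: a=1 ⇒ p=193, q=11
i=5: a=1 ⇒ p=351, q=20
→ (351, 20).  Check: 351²=123201, 308·20²=123200, difference 1.
(x_2, y_2) = (351·351 + 308·20·20, 351·20 + 20·351) = (246401, 14040)
(x_3, y_3) = (351·246401 + 308·20·14040, 351·14040 + 20·246401) = (172973151, 9856060)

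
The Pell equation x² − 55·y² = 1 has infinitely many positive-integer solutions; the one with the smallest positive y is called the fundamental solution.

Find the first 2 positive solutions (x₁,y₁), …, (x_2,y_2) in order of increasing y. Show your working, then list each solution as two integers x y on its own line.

89 12
15841 2136

[7; 2,2,2,14] for √55; ℓ=4 ⇒ convergent index 3
i=0: a=7 ⇒ p=7, q=1
…
i=2: a=2 ⇒ p=37, q=5
i=3: a=2 ⇒ p=89, q=12
fundamental: x₁=89, y₁=12  (since 7921 − 55·144 = 1)
k=2:  x_2 = 89·89+55·12·12 = 15841,  y_2 = 89·12+12·89 = 2136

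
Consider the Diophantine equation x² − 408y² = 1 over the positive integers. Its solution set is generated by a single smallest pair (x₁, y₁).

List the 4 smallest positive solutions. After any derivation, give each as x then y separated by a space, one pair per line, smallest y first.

101 5
20401 1010
4120901 204015
832401601 41210020

√408 = [20; 5,40, …], period ℓ=2 (even) → k=1
step 0: (20, 1)  from 20·(1,0) + (0,1)
step 1: (101, 5)  from 5·(20,1) + (1,0)
(x₁, y₁) = (101, 5);  101² − 408·5² = 1 ✓
(x_2, y_2) = (101·101 + 408·5·5, 101·5 + 5·101) = (20401, 1010)
(x_3, y_3) = (101·20401 + 408·5·1010, 101·1010 + 5·20401) = (4120901, 204015)
(x_4, y_4) = (101·4120901 + 408·5·204015, 101·204015 + 5·4120901) = (832401601, 41210020)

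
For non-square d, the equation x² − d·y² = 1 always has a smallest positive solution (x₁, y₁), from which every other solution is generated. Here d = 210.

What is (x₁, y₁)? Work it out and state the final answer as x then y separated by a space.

√210 = [14; 2,28, …], period ℓ=2 (even) → k=1
k=0  a_k=14  p_k/q_k = 14/1
k=1  a_k=2  p_k/q_k = 29/2
(x₁, y₁) = (29, 2);  29² − 210·2² = 1 ✓

29 2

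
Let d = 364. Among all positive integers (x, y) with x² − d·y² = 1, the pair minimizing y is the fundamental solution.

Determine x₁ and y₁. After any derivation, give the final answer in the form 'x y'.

√364 = [19; 12,1,2,3,1,8,1,3,2,1,12,38, …], period ℓ=12 (even) → k=11
k=0  a_k=19  p_k/q_k = 19/1
…
k=2  a_k=1  p_k/q_k = 248/13
k=3  a_k=2  p_k/q_k = 725/38
…
k=5  a_k=1  p_k/q_k = 3148/165
k=6  a_k=8  p_k/q_k = 27607/1447
…
k=8  a_k=3  p_k/q_k = 119872/6283
k=9  a_k=2  p_k/q_k = 270499/14178
k=10  a_k=1  p_k/q_k = 390371/20461
k=11  a_k=12  p_k/q_k = 4954951/259710
fundamental: x₁=4954951, y₁=259710  (since 24551539412401 − 364·67449284100 = 1)

4954951 259710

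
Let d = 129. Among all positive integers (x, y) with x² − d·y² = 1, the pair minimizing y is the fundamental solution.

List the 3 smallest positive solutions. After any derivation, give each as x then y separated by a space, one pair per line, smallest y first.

16855 1484
568182049 50025640
19153416854935 1686364322916

√129 = [11; 2,1,3,1,6,1,3,1,2,22, …], period ℓ=10 (even) → k=9
a_0=11:  p_0=11·1+0=11,  q_0=11·0+1=1
a_1=2:  p_1=2·11+1=23,  q_1=2·1+0=2
a_2=1:  p_2=1·23+11=34,  q_2=1·2+1=3
a_3=3:  p_3=3·34+23=125,  q_3=3·3+2=11
a_4=1:  p_4=1·125+34=159,  q_4=1·11+3=14
…
a_6=1:  p_6=1·1079+159=1238,  q_6=1·95+14=109
…
a_8=1:  p_8=1·4793+1238=6031,  q_8=1·422+109=531
a_9=2:  p_9=2·6031+4793=16855,  q_9=2·531+422=1484
(x₁, y₁) = (16855, 1484);  16855² − 129·1484² = 1 ✓
n=2: (16855,1484)∘(16855,1484) = (16855·16855+129·1484·1484, 16855·1484+1484·16855) = (568182049,50025640)
n=3: (568182049,50025640)∘(16855,1484) = (16855·568182049+129·1484·50025640, 16855·50025640+1484·568182049) = (19153416854935,1686364322916)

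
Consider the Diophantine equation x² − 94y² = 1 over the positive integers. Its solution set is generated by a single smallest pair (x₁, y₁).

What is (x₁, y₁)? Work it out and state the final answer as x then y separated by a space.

2143295 221064

d=94: √d = [9; 1,2,3,1,1,…,2,1,18] (ℓ=16, even), read p_15/q_15
k=0  a_k=9  p_k/q_k = 9/1
k=1  a_k=1  p_k/q_k = 10/1
…
k=5  a_k=1  p_k/q_k = 223/23
k=6  a_k=5  p_k/q_k = 1241/128
…
k=12  a_k=1  p_k/q_k = 184493/19029
…
k=14  a_k=2  p_k/q_k = 1490361/153719
k=15  a_k=1  p_k/q_k = 2143295/221064
→ (2143295, 221064).  Check: 2143295²=4593713457025, 94·221064²=4593713457024, difference 1.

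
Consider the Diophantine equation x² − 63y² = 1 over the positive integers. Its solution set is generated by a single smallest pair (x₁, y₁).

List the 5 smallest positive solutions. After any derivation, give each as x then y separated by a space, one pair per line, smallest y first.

d=63: √d = [7; 1,14] (ℓ=2, even), read p_1/q_1
k=0  a_k=7  p_k/q_k = 7/1
k=1  a_k=1  p_k/q_k = 8/1
fundamental: x₁=8, y₁=1  (since 64 − 63·1 = 1)
k=2:  x_2 = 8·8+63·1·1 = 127,  y_2 = 8·1+1·8 = 16
k=3:  x_3 = 8·127+63·1·16 = 2024,  y_3 = 8·16+1·127 = 255
k=4:  x_4 = 8·2024+63·1·255 = 32257,  y_4 = 8·255+1·2024 = 4064
k=5:  x_5 = 8·32257+63·1·4064 = 514088,  y_5 = 8·4064+1·32257 = 64769

8 1
127 16
2024 255
32257 4064
514088 64769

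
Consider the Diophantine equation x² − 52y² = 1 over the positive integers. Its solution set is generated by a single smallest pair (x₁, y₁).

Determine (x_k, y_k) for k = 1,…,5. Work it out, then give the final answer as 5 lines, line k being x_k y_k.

649 90
842401 116820
1093435849 151632270
1419278889601 196818569640
1842222905266249 255470351760450

√52 = [7; 4,1,2,1,4,14, …], period ℓ=6 (even) → k=5
i=0: a=7 ⇒ p=7, q=1
i=1: a=4 ⇒ p=29, q=4
i=2: a=1 ⇒ p=36, q=5
…
i=4: a=1 ⇒ p=137, q=19
i=5: a=4 ⇒ p=649, q=90
→ (649, 90).  Check: 649²=421201, 52·90²=421200, difference 1.
k=2:  x_2 = 649·649+52·90·90 = 842401,  y_2 = 649·90+90·649 = 116820
k=3:  x_3 = 649·842401+52·90·116820 = 1093435849,  y_3 = 649·116820+90·842401 = 151632270
k=4:  x_4 = 649·1093435849+52·90·151632270 = 1419278889601,  y_4 = 649·151632270+90·1093435849 = 196818569640
k=5:  x_5 = 649·1419278889601+52·90·196818569640 = 1842222905266249,  y_5 = 649·196818569640+90·1419278889601 = 255470351760450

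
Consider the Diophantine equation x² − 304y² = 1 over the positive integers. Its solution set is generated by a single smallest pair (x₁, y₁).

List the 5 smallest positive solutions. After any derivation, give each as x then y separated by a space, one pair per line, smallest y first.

[17; 2,3,2,1,1,1,1,1,2,3,2,34] for √304; ℓ=12 ⇒ convergent index 11
a_0=17:  p_0=17·1+0=17,  q_0=17·0+1=1
a_1=2:  p_1=2·17+1=35,  q_1=2·1+0=2
a_2=3:  p_2=3·35+17=122,  q_2=3·2+1=7
a_3=2:  p_3=2·122+35=279,  q_3=2·7+2=16
a_4=1:  p_4=1·279+122=401,  q_4=1·16+7=23
a_5=1:  p_5=1·401+279=680,  q_5=1·23+16=39
a_6=1:  p_6=1·680+401=1081,  q_6=1·39+23=62
a_7=1:  p_7=1·1081+680=1761,  q_7=1·62+39=101
…
a_9=2:  p_9=2·2842+1761=7445,  q_9=2·163+101=427
a_10=3:  p_10=3·7445+2842=25177,  q_10=3·427+163=1444
a_11=2:  p_11=2·25177+7445=57799,  q_11=2·1444+427=3315
→ (57799, 3315).  Check: 57799²=3340724401, 304·3315²=3340724400, difference 1.
k=2:  x_2 = 57799·57799+304·3315·3315 = 6681448801,  y_2 = 57799·3315+3315·57799 = 383207370
k=3:  x_3 = 57799·6681448801+304·3315·383207370 = 772362118440199,  y_3 = 57799·383207370+3315·6681448801 = 44298005553945
k=4:  x_4 = 57799·772362118440199+304·3315·44298005553945 = 89283516160768675201,  y_4 = 57799·44298005553945+3315·772362118440199 = 5120760845641726740
k=5:  x_5 = 57799·89283516160768675201+304·3315·5120760845641726740 = 10320995900380175197444999,  y_5 = 57799·5120760845641726740+3315·89283516160768675201 = 591949712190194322136575

57799 3315
6681448801 383207370
772362118440199 44298005553945
89283516160768675201 5120760845641726740
10320995900380175197444999 591949712190194322136575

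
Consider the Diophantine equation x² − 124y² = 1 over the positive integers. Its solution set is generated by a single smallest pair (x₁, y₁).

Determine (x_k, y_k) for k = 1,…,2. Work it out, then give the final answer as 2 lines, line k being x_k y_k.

4620799 414960
42703566796801 3834893506080

d=124: √d = [11; 7,2,1,1,1,…,2,7,22] (ℓ=16, even), read p_15/q_15
step 0: (11, 1)  from 11·(1,0) + (0,1)
step 1: (78, 7)  from 7·(11,1) + (1,0)
…
step 5: (657, 59)  from 1·(412,37) + (245,22)
step 6: (2383, 214)  from 3·(657,59) + (412,37)
step 7: (3040, 273)  from 1·(2383,214) + (657,59)
…
step 11: (84875, 7622)  from 1·(67292,6043) + (17583,1579)
…
step 13: (237042, 21287)  from 1·(152167,13665) + (84875,7622)
step 14: (626251, 56239)  from 2·(237042,21287) + (152167,13665)
step 15: (4620799, 414960)  from 7·(626251,56239) + (237042,21287)
(x₁, y₁) = (4620799, 414960);  4620799² − 124·414960² = 1 ✓
(x_2, y_2) = (4620799·4620799 + 124·414960·414960, 4620799·414960 + 414960·4620799) = (42703566796801, 3834893506080)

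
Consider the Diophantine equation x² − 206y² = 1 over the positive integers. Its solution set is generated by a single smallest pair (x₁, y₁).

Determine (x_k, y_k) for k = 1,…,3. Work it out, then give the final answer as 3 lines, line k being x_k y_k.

59535 4148
7088832449 493902360
844067279642895 58808954001052

√206 = [14; 2,1,5,14,5,1,2,28, …], period ℓ=8 (even) → k=7
k=0  a_k=14  p_k/q_k = 14/1
…
k=2  a_k=1  p_k/q_k = 43/3
k=3  a_k=5  p_k/q_k = 244/17
…
k=6  a_k=1  p_k/q_k = 20998/1463
k=7  a_k=2  p_k/q_k = 59535/4148
fundamental: x₁=59535, y₁=4148  (since 3544416225 − 206·17205904 = 1)
(59535+4148√206)^2 = 7088832449 + 493902360√206
(59535+4148√206)^3 = 844067279642895 + 58808954001052√206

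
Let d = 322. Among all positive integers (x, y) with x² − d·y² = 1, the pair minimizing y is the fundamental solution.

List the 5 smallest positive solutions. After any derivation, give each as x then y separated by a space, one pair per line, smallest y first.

[17; 1,16,1,34] for √322; ℓ=4 ⇒ convergent index 3
i=0: a=17 ⇒ p=17, q=1
i=1: a=1 ⇒ p=18, q=1
i=2: a=16 ⇒ p=305, q=17
i=3: a=1 ⇒ p=323, q=18
fundamental: x₁=323, y₁=18  (since 104329 − 322·324 = 1)
(323+18√322)^2 = 208657 + 11628√322
(323+18√322)^3 = 134792099 + 7511670√322
(323+18√322)^4 = 87075487297 + 4852527192√322
(323+18√322)^5 = 56250630001763 + 3134725054362√322

323 18
208657 11628
134792099 7511670
87075487297 4852527192
56250630001763 3134725054362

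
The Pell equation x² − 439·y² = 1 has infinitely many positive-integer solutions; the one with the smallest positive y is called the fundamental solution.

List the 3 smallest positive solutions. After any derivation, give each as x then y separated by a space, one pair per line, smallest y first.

√439 = [20; 1,19,1,40, …], period ℓ=4 (even) → k=3
a_0=20:  p_0=20·1+0=20,  q_0=20·0+1=1
…
a_2=19:  p_2=19·21+20=419,  q_2=19·1+1=20
a_3=1:  p_3=1·419+21=440,  q_3=1·20+1=21
fundamental: x₁=440, y₁=21  (since 193600 − 439·441 = 1)
n=2: (440,21)∘(440,21) = (440·440+439·21·21, 440·21+21·440) = (387199,18480)
n=3: (387199,18480)∘(440,21) = (440·387199+439·21·18480, 440·18480+21·387199) = (340734680,16262379)

440 21
387199 18480
340734680 16262379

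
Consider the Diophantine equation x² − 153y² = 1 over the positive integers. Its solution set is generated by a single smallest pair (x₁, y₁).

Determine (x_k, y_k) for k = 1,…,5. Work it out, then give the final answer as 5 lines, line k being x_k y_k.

√153 = [12; 2,1,2,2,2,1,2,24, …], period ℓ=8 (even) → k=7
step 0: (12, 1)  from 12·(1,0) + (0,1)
step 1: (25, 2)  from 2·(12,1) + (1,0)
…
step 6: (804, 65)  from 1·(569,46) + (235,19)
step 7: (2177, 176)  from 2·(804,65) + (569,46)
fundamental: x₁=2177, y₁=176  (since 4739329 − 153·30976 = 1)
(2177+176√153)^2 = 9478657 + 766304√153
(2177+176√153)^3 = 41270070401 + 3336487440√153
(2177+176√153)^4 = 179689877047297 + 14527065547456√153
(2177+176√153)^5 = 782369683393860737 + 63250840057135984√153

2177 176
9478657 766304
41270070401 3336487440
179689877047297 14527065547456
782369683393860737 63250840057135984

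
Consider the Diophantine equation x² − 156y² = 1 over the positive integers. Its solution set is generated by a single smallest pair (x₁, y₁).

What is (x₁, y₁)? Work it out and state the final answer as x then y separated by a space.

25 2

√156 = [12; 2,24, …], period ℓ=2 (even) → k=1
a_0=12:  p_0=12·1+0=12,  q_0=12·0+1=1
a_1=2:  p_1=2·12+1=25,  q_1=2·1+0=2
→ (25, 2).  Check: 25²=625, 156·2²=624, difference 1.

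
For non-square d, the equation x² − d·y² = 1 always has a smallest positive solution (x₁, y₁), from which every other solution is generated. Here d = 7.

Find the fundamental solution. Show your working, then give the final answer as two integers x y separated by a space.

[2; 1,1,1,4] for √7; ℓ=4 ⇒ convergent index 3
step 0: (2, 1)  from 2·(1,0) + (0,1)
step 1: (3, 1)  from 1·(2,1) + (1,0)
step 2: (5, 2)  from 1·(3,1) + (2,1)
step 3: (8, 3)  from 1·(5,2) + (3,1)
fundamental: x₁=8, y₁=3  (since 64 − 7·9 = 1)

8 3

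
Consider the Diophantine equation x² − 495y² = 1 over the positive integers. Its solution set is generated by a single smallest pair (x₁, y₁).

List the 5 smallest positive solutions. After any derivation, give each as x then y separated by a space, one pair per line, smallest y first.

89 4
15841 712
2819609 126732
501874561 22557584
89330852249 4015123220

√495 → a₀=22, period (4,44); ℓ=2 even so k=1
k=0  a_k=22  p_k/q_k = 22/1
k=1  a_k=4  p_k/q_k = 89/4
(x₁, y₁) = (89, 4);  89² − 495·4² = 1 ✓
(89+4√495)^2 = 15841 + 712√495
(89+4√495)^3 = 2819609 + 126732√495
(89+4√495)^4 = 501874561 + 22557584√495
(89+4√495)^5 = 89330852249 + 4015123220√495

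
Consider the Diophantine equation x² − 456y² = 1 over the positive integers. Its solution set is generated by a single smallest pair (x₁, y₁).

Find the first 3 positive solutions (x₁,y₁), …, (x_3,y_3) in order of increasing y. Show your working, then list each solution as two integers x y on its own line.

1025 48
2101249 98400
4307559425 201719952

d=456: √d = [21; 2,1,4,1,2,42] (ℓ=6, even), read p_5/q_5
k=0  a_k=21  p_k/q_k = 21/1
k=1  a_k=2  p_k/q_k = 43/2
k=2  a_k=1  p_k/q_k = 64/3
…
k=4  a_k=1  p_k/q_k = 363/17
k=5  a_k=2  p_k/q_k = 1025/48
fundamental: x₁=1025, y₁=48  (since 1050625 − 456·2304 = 1)
n=2: (1025,48)∘(1025,48) = (1025·1025+456·48·48, 1025·48+48·1025) = (2101249,98400)
n=3: (2101249,98400)∘(1025,48) = (1025·2101249+456·48·98400, 1025·98400+48·2101249) = (4307559425,201719952)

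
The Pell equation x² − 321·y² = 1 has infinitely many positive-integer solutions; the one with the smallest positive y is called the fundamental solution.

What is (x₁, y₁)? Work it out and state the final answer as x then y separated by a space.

√321 → a₀=17, period (1,10,1,34); ℓ=4 even so k=3
a_0=17:  p_0=17·1+0=17,  q_0=17·0+1=1
…
a_2=10:  p_2=10·18+17=197,  q_2=10·1+1=11
a_3=1:  p_3=1·197+18=215,  q_3=1·11+1=12
→ (215, 12).  Check: 215²=46225, 321·12²=46224, difference 1.

215 12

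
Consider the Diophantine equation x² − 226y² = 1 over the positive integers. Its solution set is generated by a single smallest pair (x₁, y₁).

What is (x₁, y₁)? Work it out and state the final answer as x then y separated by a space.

451 30

√226 → a₀=15, period (30); ℓ=1 odd so k=1
step 0: (15, 1)  from 15·(1,0) + (0,1)
step 1: (451, 30)  from 30·(15,1) + (1,0)
fundamental: x₁=451, y₁=30  (since 203401 − 226·900 = 1)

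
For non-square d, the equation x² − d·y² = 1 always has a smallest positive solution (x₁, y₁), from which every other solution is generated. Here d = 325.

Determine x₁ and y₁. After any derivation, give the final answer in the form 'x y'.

√325 = [18; 36, …], period ℓ=1 (odd) → k=1
a_0=18:  p_0=18·1+0=18,  q_0=18·0+1=1
a_1=36:  p_1=36·18+1=649,  q_1=36·1+0=36
→ (649, 36).  Check: 649²=421201, 325·36²=421200, difference 1.

649 36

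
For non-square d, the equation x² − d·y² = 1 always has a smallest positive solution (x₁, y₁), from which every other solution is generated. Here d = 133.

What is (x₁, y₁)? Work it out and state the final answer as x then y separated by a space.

[11; 1,1,7,5,1,…,1,1,22] for √133; ℓ=16 ⇒ convergent index 15
a_0=11:  p_0=11·1+0=11,  q_0=11·0+1=1
a_1=1:  p_1=1·11+1=12,  q_1=1·1+0=1
a_2=1:  p_2=1·12+11=23,  q_2=1·1+1=2
…
a_10=1:  p_10=1·10979+7969=18948,  q_10=1·952+691=1643
a_11=1:  p_11=1·18948+10979=29927,  q_11=1·1643+952=2595
a_12=5:  p_12=5·29927+18948=168583,  q_12=5·2595+1643=14618
…
a_14=1:  p_14=1·1210008+168583=1378591,  q_14=1·104921+14618=119539
a_15=1:  p_15=1·1378591+1210008=2588599,  q_15=1·119539+104921=224460
fundamental: x₁=2588599, y₁=224460  (since 6700844782801 − 133·50382291600 = 1)

2588599 224460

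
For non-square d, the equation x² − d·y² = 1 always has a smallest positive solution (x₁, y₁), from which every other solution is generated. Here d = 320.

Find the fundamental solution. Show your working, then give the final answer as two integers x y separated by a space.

161 9

d=320: √d = [17; 1,7,1,34] (ℓ=4, even), read p_3/q_3
step 0: (17, 1)  from 17·(1,0) + (0,1)
…
step 2: (143, 8)  from 7·(18,1) + (17,1)
step 3: (161, 9)  from 1·(143,8) + (18,1)
(x₁, y₁) = (161, 9);  161² − 320·9² = 1 ✓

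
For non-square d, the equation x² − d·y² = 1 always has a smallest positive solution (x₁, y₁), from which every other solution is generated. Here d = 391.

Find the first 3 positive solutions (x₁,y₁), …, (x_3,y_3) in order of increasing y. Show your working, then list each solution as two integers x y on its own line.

7338680 371133
107712448284799 5447252648880
1580934379957370111960 79951288138564985667

[19; 1,3,2,2,1,…,3,1,38] for √391; ℓ=16 ⇒ convergent index 15
step 0: (19, 1)  from 19·(1,0) + (0,1)
…
step 2: (79, 4)  from 3·(20,1) + (19,1)
step 3: (178, 9)  from 2·(79,4) + (20,1)
…
step 5: (613, 31)  from 1·(435,22) + (178,9)
step 6: (1048, 53)  from 1·(613,31) + (435,22)
…
step 8: (52519, 2656)  from 19·(2709,137) + (1048,53)
…
step 11: (268013, 13554)  from 1·(160266,8105) + (107747,5449)
step 12: (696292, 35213)  from 2·(268013,13554) + (160266,8105)
…
step 14: (5678083, 287153)  from 3·(1660597,83980) + (696292,35213)
step 15: (7338680, 371133)  from 1·(5678083,287153) + (1660597,83980)
→ (7338680, 371133).  Check: 7338680²=53856224142400, 391·371133²=53856224142399, difference 1.
n=2: (7338680,371133)∘(7338680,371133) = (7338680·7338680+391·371133·371133, 7338680·371133+371133·7338680) = (107712448284799,5447252648880)
n=3: (107712448284799,5447252648880)∘(7338680,371133) = (7338680·107712448284799+391·371133·5447252648880, 7338680·5447252648880+371133·107712448284799) = (1580934379957370111960,79951288138564985667)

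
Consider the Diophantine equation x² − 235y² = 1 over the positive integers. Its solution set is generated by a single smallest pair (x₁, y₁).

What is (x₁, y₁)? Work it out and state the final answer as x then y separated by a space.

46 3

[15; 3,30] for √235; ℓ=2 ⇒ convergent index 1
k=0  a_k=15  p_k/q_k = 15/1
k=1  a_k=3  p_k/q_k = 46/3
(x₁, y₁) = (46, 3);  46² − 235·3² = 1 ✓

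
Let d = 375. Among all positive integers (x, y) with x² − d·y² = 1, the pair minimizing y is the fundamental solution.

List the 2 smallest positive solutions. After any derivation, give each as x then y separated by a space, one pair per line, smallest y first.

d=375: √d = [19; 2,1,2,1,5,1,2,1,2,38] (ℓ=10, even), read p_9/q_9
k=0  a_k=19  p_k/q_k = 19/1
k=1  a_k=2  p_k/q_k = 39/2
k=2  a_k=1  p_k/q_k = 58/3
k=3  a_k=2  p_k/q_k = 155/8
k=4  a_k=1  p_k/q_k = 213/11
k=5  a_k=5  p_k/q_k = 1220/63
k=6  a_k=1  p_k/q_k = 1433/74
…
k=8  a_k=1  p_k/q_k = 5519/285
k=9  a_k=2  p_k/q_k = 15124/781
fundamental: x₁=15124, y₁=781  (since 228735376 − 375·609961 = 1)
k=2:  x_2 = 15124·15124+375·781·781 = 457470751,  y_2 = 15124·781+781·15124 = 23623688

15124 781
457470751 23623688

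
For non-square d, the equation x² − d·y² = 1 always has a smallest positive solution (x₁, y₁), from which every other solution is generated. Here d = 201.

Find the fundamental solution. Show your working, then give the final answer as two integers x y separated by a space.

[14; 5,1,1,1,2,…,1,5,28] for √201; ℓ=14 ⇒ convergent index 13
a_0=14:  p_0=14·1+0=14,  q_0=14·0+1=1
a_1=5:  p_1=5·14+1=71,  q_1=5·1+0=5
a_2=1:  p_2=1·71+14=85,  q_2=1·5+1=6
…
a_5=2:  p_5=2·241+156=638,  q_5=2·17+11=45
a_6=1:  p_6=1·638+241=879,  q_6=1·45+17=62
…
a_8=1:  p_8=1·7670+879=8549,  q_8=1·541+62=603
a_9=2:  p_9=2·8549+7670=24768,  q_9=2·603+541=1747
a_10=1:  p_10=1·24768+8549=33317,  q_10=1·1747+603=2350
…
a_12=1:  p_12=1·58085+33317=91402,  q_12=1·4097+2350=6447
a_13=5:  p_13=5·91402+58085=515095,  q_13=5·6447+4097=36332
→ (515095, 36332).  Check: 515095²=265322859025, 201·36332²=265322859024, difference 1.

515095 36332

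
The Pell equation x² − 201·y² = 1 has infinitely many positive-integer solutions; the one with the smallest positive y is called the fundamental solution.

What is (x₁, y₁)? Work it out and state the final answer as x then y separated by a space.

515095 36332

[14; 5,1,1,1,2,…,1,5,28] for √201; ℓ=14 ⇒ convergent index 13
i=0: a=14 ⇒ p=14, q=1
…
i=2: a=1 ⇒ p=85, q=6
i=3: a=1 ⇒ p=156, q=11
…
i=7: a=8 ⇒ p=7670, q=541
i=8: a=1 ⇒ p=8549, q=603
…
i=10: a=1 ⇒ p=33317, q=2350
i=11: a=1 ⇒ p=58085, q=4097
i=12: a=1 ⇒ p=91402, q=6447
i=13: a=5 ⇒ p=515095, q=36332
(x₁, y₁) = (515095, 36332);  515095² − 201·36332² = 1 ✓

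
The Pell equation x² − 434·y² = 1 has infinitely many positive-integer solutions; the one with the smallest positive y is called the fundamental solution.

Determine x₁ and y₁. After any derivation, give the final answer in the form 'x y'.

d=434: √d = [20; 1,4,1,40] (ℓ=4, even), read p_3/q_3
k=0  a_k=20  p_k/q_k = 20/1
…
k=2  a_k=4  p_k/q_k = 104/5
k=3  a_k=1  p_k/q_k = 125/6
→ (125, 6).  Check: 125²=15625, 434·6²=15624, difference 1.

125 6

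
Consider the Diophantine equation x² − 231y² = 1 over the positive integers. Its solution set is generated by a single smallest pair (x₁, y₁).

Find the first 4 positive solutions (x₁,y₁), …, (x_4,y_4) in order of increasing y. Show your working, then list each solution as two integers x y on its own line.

√231 = [15; 5,30, …], period ℓ=2 (even) → k=1
k=0  a_k=15  p_k/q_k = 15/1
k=1  a_k=5  p_k/q_k = 76/5
→ (76, 5).  Check: 76²=5776, 231·5²=5775, difference 1.
n=2: (76,5)∘(76,5) = (76·76+231·5·5, 76·5+5·76) = (11551,760)
n=3: (11551,760)∘(76,5) = (76·11551+231·5·760, 76·760+5·11551) = (1755676,115515)
n=4: (1755676,115515)∘(76,5) = (76·1755676+231·5·115515, 76·115515+5·1755676) = (266851201,17557520)

76 5
11551 760
1755676 115515
266851201 17557520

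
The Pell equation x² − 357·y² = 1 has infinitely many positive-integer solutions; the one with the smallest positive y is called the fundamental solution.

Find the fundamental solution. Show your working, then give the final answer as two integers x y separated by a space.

√357 → a₀=18, period (1,8,2,8,1,36); ℓ=6 even so k=5
i=0: a=18 ⇒ p=18, q=1
…
i=2: a=8 ⇒ p=170, q=9
i=3: a=2 ⇒ p=359, q=19
i=4: a=8 ⇒ p=3042, q=161
i=5: a=1 ⇒ p=3401, q=180
→ (3401, 180).  Check: 3401²=11566801, 357·180²=11566800, difference 1.

3401 180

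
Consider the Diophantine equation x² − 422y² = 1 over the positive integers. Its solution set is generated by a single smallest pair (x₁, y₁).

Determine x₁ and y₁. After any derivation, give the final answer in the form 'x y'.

7022501 341850

[20; 1,1,5,2,1,…,1,1,40] for √422; ℓ=14 ⇒ convergent index 13
a_0=20:  p_0=20·1+0=20,  q_0=20·0+1=1
a_1=1:  p_1=1·20+1=21,  q_1=1·1+0=1
…
a_4=2:  p_4=2·226+41=493,  q_4=2·11+2=24
a_5=1:  p_5=1·493+226=719,  q_5=1·24+11=35
a_6=3:  p_6=3·719+493=2650,  q_6=3·35+24=129
…
a_8=3:  p_8=3·53719+2650=163807,  q_8=3·2615+129=7974
…
a_11=5:  p_11=5·598859+217526=3211821,  q_11=5·29152+10589=156349
a_12=1:  p_12=1·3211821+598859=3810680,  q_12=1·156349+29152=185501
a_13=1:  p_13=1·3810680+3211821=7022501,  q_13=1·185501+156349=341850
→ (7022501, 341850).  Check: 7022501²=49315520295001, 422·341850²=49315520295000, difference 1.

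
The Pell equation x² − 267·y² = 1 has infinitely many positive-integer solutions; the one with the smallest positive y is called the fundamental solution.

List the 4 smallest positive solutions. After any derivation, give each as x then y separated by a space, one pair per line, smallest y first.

√267 → a₀=16, period (2,1,15,1,2,32); ℓ=6 even so k=5
step 0: (16, 1)  from 16·(1,0) + (0,1)
step 1: (33, 2)  from 2·(16,1) + (1,0)
step 2: (49, 3)  from 1·(33,2) + (16,1)
…
step 4: (817, 50)  from 1·(768,47) + (49,3)
step 5: (2402, 147)  from 2·(817,50) + (768,47)
(x₁, y₁) = (2402, 147);  2402² − 267·147² = 1 ✓
n=2: (2402,147)∘(2402,147) = (2402·2402+267·147·147, 2402·147+147·2402) = (11539207,706188)
n=3: (11539207,706188)∘(2402,147) = (2402·11539207+267·147·706188, 2402·706188+147·11539207) = (55434348026,3392527005)
n=4: (55434348026,3392527005)∘(2402,147) = (2402·55434348026+267·147·3392527005, 2402·3392527005+147·55434348026) = (266306596377697,16297699025832)

2402 147
11539207 706188
55434348026 3392527005
266306596377697 16297699025832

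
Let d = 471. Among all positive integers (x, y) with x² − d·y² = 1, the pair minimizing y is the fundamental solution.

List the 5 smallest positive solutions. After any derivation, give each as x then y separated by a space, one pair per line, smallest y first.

7838695 361188
122890278606049 5662485139320
1926598824915678693415 88772987898323613612
30204041151744689101078780801 1391728752747293974319493360
473520532711948744867536551663095975 21818674431032810307068783683516788

[21; 1,2,2,1,3,…,2,1,42] for √471; ℓ=14 ⇒ convergent index 13
i=0: a=21 ⇒ p=21, q=1
i=1: a=1 ⇒ p=22, q=1
i=2: a=2 ⇒ p=65, q=3
i=3: a=2 ⇒ p=152, q=7
i=4: a=1 ⇒ p=217, q=10
…
i=6: a=4 ⇒ p=3429, q=158
i=7: a=14 ⇒ p=48809, q=2249
i=8: a=4 ⇒ p=198665, q=9154
…
i=10: a=1 ⇒ p=843469, q=38865
…
i=12: a=2 ⇒ p=5506953, q=253747
i=13: a=1 ⇒ p=7838695, q=361188
(x₁, y₁) = (7838695, 361188);  7838695² − 471·361188² = 1 ✓
n=2: (7838695,361188)∘(7838695,361188) = (7838695·7838695+471·361188·361188, 7838695·361188+361188·7838695) = (122890278606049,5662485139320)
n=3: (122890278606049,5662485139320)∘(7838695,361188) = (7838695·122890278606049+471·361188·5662485139320, 7838695·5662485139320+361188·122890278606049) = (1926598824915678693415,88772987898323613612)
n=4: (1926598824915678693415,88772987898323613612)∘(7838695,361188) = (7838695·1926598824915678693415+471·361188·88772987898323613612, 7838695·88772987898323613612+361188·1926598824915678693415) = (30204041151744689101078780801,1391728752747293974319493360)
n=5: (30204041151744689101078780801,1391728752747293974319493360)∘(7838695,361188) = (7838695·30204041151744689101078780801+471·361188·1391728752747293974319493360, 7838695·1391728752747293974319493360+361188·30204041151744689101078780801) = (473520532711948744867536551663095975,21818674431032810307068783683516788)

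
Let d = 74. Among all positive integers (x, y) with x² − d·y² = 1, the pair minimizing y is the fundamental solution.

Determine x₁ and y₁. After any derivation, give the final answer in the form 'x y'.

3699 430

√74 → a₀=8, period (1,1,1,1,16); ℓ=5 odd so k=9
k=0  a_k=8  p_k/q_k = 8/1
k=1  a_k=1  p_k/q_k = 9/1
k=2  a_k=1  p_k/q_k = 17/2
k=3  a_k=1  p_k/q_k = 26/3
…
k=6  a_k=1  p_k/q_k = 757/88
…
k=8  a_k=1  p_k/q_k = 2228/259
k=9  a_k=1  p_k/q_k = 3699/430
(x₁, y₁) = (3699, 430);  3699² − 74·430² = 1 ✓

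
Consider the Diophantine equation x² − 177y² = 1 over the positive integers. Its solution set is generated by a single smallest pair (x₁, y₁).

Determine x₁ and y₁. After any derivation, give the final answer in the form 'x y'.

d=177: √d = [13; 3,3,2,8,2,3,3,26] (ℓ=8, even), read p_7/q_7
step 0: (13, 1)  from 13·(1,0) + (0,1)
…
step 2: (133, 10)  from 3·(40,3) + (13,1)
step 3: (306, 23)  from 2·(133,10) + (40,3)
…
step 5: (5468, 411)  from 2·(2581,194) + (306,23)
step 6: (18985, 1427)  from 3·(5468,411) + (2581,194)
step 7: (62423, 4692)  from 3·(18985,1427) + (5468,411)
(x₁, y₁) = (62423, 4692);  62423² − 177·4692² = 1 ✓

62423 4692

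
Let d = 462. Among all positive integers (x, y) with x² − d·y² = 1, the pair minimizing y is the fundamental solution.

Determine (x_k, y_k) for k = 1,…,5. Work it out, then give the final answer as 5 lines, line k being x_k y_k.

43 2
3697 172
317899 14790
27335617 1271768
2350545163 109357258

d=462: √d = [21; 2,42] (ℓ=2, even), read p_1/q_1
step 0: (21, 1)  from 21·(1,0) + (0,1)
step 1: (43, 2)  from 2·(21,1) + (1,0)
(x₁, y₁) = (43, 2);  43² − 462·2² = 1 ✓
(43+2√462)^2 = 3697 + 172√462
(43+2√462)^3 = 317899 + 14790√462
(43+2√462)^4 = 27335617 + 1271768√462
(43+2√462)^5 = 2350545163 + 109357258√462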